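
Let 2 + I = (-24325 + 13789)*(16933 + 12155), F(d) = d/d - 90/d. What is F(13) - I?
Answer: 3984125133/13 ≈ 3.0647e+8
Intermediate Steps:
F(d) = 1 - 90/d
I = -306471170 (I = -2 + (-24325 + 13789)*(16933 + 12155) = -2 - 10536*29088 = -2 - 306471168 = -306471170)
F(13) - I = (-90 + 13)/13 - 1*(-306471170) = (1/13)*(-77) + 306471170 = -77/13 + 306471170 = 3984125133/13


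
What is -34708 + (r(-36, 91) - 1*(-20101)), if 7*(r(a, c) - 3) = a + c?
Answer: -102173/7 ≈ -14596.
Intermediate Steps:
r(a, c) = 3 + a/7 + c/7 (r(a, c) = 3 + (a + c)/7 = 3 + (a/7 + c/7) = 3 + a/7 + c/7)
-34708 + (r(-36, 91) - 1*(-20101)) = -34708 + ((3 + (1/7)*(-36) + (1/7)*91) - 1*(-20101)) = -34708 + ((3 - 36/7 + 13) + 20101) = -34708 + (76/7 + 20101) = -34708 + 140783/7 = -102173/7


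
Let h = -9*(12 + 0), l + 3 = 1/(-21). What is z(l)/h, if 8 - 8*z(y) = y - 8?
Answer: -25/1134 ≈ -0.022046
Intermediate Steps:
l = -64/21 (l = -3 + 1/(-21) = -3 - 1/21 = -64/21 ≈ -3.0476)
z(y) = 2 - y/8 (z(y) = 1 - (y - 8)/8 = 1 - (-8 + y)/8 = 1 + (1 - y/8) = 2 - y/8)
h = -108 (h = -9*12 = -108)
z(l)/h = (2 - 1/8*(-64/21))/(-108) = (2 + 8/21)*(-1/108) = (50/21)*(-1/108) = -25/1134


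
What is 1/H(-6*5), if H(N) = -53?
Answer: -1/53 ≈ -0.018868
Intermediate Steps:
1/H(-6*5) = 1/(-53) = -1/53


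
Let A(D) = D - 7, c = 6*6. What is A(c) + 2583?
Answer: 2612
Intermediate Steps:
c = 36
A(D) = -7 + D
A(c) + 2583 = (-7 + 36) + 2583 = 29 + 2583 = 2612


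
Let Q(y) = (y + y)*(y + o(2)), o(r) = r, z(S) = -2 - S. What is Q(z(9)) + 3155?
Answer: 3353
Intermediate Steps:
Q(y) = 2*y*(2 + y) (Q(y) = (y + y)*(y + 2) = (2*y)*(2 + y) = 2*y*(2 + y))
Q(z(9)) + 3155 = 2*(-2 - 1*9)*(2 + (-2 - 1*9)) + 3155 = 2*(-2 - 9)*(2 + (-2 - 9)) + 3155 = 2*(-11)*(2 - 11) + 3155 = 2*(-11)*(-9) + 3155 = 198 + 3155 = 3353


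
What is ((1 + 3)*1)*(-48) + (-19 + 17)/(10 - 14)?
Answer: -383/2 ≈ -191.50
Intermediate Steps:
((1 + 3)*1)*(-48) + (-19 + 17)/(10 - 14) = (4*1)*(-48) - 2/(-4) = 4*(-48) - 2*(-¼) = -192 + ½ = -383/2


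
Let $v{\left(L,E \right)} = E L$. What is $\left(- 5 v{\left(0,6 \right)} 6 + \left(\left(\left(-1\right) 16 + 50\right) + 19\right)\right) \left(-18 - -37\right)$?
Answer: $1007$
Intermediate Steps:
$\left(- 5 v{\left(0,6 \right)} 6 + \left(\left(\left(-1\right) 16 + 50\right) + 19\right)\right) \left(-18 - -37\right) = \left(- 5 \cdot 6 \cdot 0 \cdot 6 + \left(\left(\left(-1\right) 16 + 50\right) + 19\right)\right) \left(-18 - -37\right) = \left(\left(-5\right) 0 \cdot 6 + \left(\left(-16 + 50\right) + 19\right)\right) \left(-18 + 37\right) = \left(0 \cdot 6 + \left(34 + 19\right)\right) 19 = \left(0 + 53\right) 19 = 53 \cdot 19 = 1007$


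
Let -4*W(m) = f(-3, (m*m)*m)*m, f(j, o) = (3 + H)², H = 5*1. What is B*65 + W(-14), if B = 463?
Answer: 30319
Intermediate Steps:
H = 5
f(j, o) = 64 (f(j, o) = (3 + 5)² = 8² = 64)
W(m) = -16*m
B*65 + W(-14) = 463*65 - 16*(-14) = 30095 + 224 = 30319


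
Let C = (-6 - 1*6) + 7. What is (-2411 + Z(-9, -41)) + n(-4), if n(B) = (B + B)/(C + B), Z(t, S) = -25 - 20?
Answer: -22096/9 ≈ -2455.1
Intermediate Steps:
Z(t, S) = -45
C = -5 (C = (-6 - 6) + 7 = -12 + 7 = -5)
n(B) = 2*B/(-5 + B) (n(B) = (B + B)/(-5 + B) = (2*B)/(-5 + B) = 2*B/(-5 + B))
(-2411 + Z(-9, -41)) + n(-4) = (-2411 - 45) + 2*(-4)/(-5 - 4) = -2456 + 2*(-4)/(-9) = -2456 + 2*(-4)*(-1/9) = -2456 + 8/9 = -22096/9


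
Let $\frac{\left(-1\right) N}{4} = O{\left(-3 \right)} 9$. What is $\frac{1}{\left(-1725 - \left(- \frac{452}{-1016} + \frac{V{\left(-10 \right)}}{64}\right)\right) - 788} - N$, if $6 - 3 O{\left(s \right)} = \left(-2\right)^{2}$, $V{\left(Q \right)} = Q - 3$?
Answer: $\frac{490254968}{20427629} \approx 24.0$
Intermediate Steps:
$V{\left(Q \right)} = -3 + Q$
$O{\left(s \right)} = \frac{2}{3}$ ($O{\left(s \right)} = 2 - \frac{\left(-2\right)^{2}}{3} = 2 - \frac{4}{3} = \frac{2}{3}$)
$N = -24$ ($N = - 4 \cdot \frac{2}{3} \cdot 9 = \left(-4\right) 6 = -24$)
$\frac{1}{\left(-1725 - \left(- \frac{452}{-1016} + \frac{V{\left(-10 \right)}}{64}\right)\right) - 788} - N = \frac{1}{\left(-1725 - \left(- \frac{452}{-1016} + \frac{-3 - 10}{64}\right)\right) - 788} - -24 = \frac{1}{\left(-1725 - \left(\left(-452\right) \left(- \frac{1}{1016}\right) - \frac{13}{64}\right)\right) - 788} + 24 = \frac{1}{\left(-1725 - \left(\frac{113}{254} - \frac{13}{64}\right)\right) - 788} + 24 = \frac{1}{\left(-1725 - \frac{1965}{8128}\right) - 788} + 24 = \frac{1}{- \frac{14022765}{8128} - 788} + 24 = \frac{1}{- \frac{20427629}{8128}} + 24 = - \frac{8128}{20427629} + 24 = \frac{490254968}{20427629}$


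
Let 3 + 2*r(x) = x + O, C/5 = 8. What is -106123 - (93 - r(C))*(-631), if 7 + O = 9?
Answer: -119489/2 ≈ -59745.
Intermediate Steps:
C = 40 (C = 5*8 = 40)
O = 2 (O = -7 + 9 = 2)
r(x) = -½ + x/2 (r(x) = -3/2 + (x + 2)/2 = -3/2 + (2 + x)/2 = -3/2 + (1 + x/2) = -½ + x/2)
-106123 - (93 - r(C))*(-631) = -106123 - (93 - (-½ + (½)*40))*(-631) = -106123 - (93 - (-½ + 20))*(-631) = -106123 - (93 - 1*39/2)*(-631) = -106123 - (93 - 39/2)*(-631) = -106123 - 147*(-631)/2 = -106123 - 1*(-92757/2) = -106123 + 92757/2 = -119489/2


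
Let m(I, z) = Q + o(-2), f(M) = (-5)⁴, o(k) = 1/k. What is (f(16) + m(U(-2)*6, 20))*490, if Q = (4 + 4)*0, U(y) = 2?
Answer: 306005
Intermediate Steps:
o(k) = 1/k
f(M) = 625
Q = 0 (Q = 8*0 = 0)
m(I, z) = -½ (m(I, z) = 0 + 1/(-2) = 0 - ½ = -½)
(f(16) + m(U(-2)*6, 20))*490 = (625 - ½)*490 = (1249/2)*490 = 306005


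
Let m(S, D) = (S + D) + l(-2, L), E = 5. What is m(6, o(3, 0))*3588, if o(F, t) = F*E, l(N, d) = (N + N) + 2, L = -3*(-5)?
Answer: 68172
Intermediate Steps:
L = 15
l(N, d) = 2 + 2*N (l(N, d) = 2*N + 2 = 2 + 2*N)
o(F, t) = 5*F (o(F, t) = F*5 = 5*F)
m(S, D) = -2 + D + S (m(S, D) = (S + D) + (2 + 2*(-2)) = (D + S) + (2 - 4) = (D + S) - 2 = -2 + D + S)
m(6, o(3, 0))*3588 = (-2 + 5*3 + 6)*3588 = (-2 + 15 + 6)*3588 = 19*3588 = 68172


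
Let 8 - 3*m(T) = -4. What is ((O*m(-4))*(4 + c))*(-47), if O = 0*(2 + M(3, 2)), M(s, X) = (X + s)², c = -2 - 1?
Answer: 0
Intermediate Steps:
m(T) = 4 (m(T) = 8/3 - ⅓*(-4) = 8/3 + 4/3 = 4)
c = -3
O = 0 (O = 0*(2 + (2 + 3)²) = 0*(2 + 5²) = 0*(2 + 25) = 0*27 = 0)
((O*m(-4))*(4 + c))*(-47) = ((0*4)*(4 - 3))*(-47) = (0*1)*(-47) = 0*(-47) = 0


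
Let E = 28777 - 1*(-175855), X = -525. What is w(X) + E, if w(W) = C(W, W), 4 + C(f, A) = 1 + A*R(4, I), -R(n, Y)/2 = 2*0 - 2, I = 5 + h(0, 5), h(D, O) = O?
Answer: 202529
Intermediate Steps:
E = 204632 (E = 28777 + 175855 = 204632)
I = 10 (I = 5 + 5 = 10)
R(n, Y) = 4 (R(n, Y) = -2*(2*0 - 2) = -2*(0 - 2) = -2*(-2) = 4)
C(f, A) = -3 + 4*A (C(f, A) = -4 + (1 + A*4) = -4 + (1 + 4*A) = -3 + 4*A)
w(W) = -3 + 4*W
w(X) + E = (-3 + 4*(-525)) + 204632 = (-3 - 2100) + 204632 = -2103 + 204632 = 202529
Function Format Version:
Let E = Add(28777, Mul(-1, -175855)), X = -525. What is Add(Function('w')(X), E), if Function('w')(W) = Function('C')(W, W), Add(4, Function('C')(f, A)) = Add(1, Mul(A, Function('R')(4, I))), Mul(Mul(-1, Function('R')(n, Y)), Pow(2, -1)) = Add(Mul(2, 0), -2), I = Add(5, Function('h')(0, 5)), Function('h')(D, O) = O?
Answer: 202529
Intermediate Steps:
E = 204632 (E = Add(28777, 175855) = 204632)
I = 10 (I = Add(5, 5) = 10)
Function('R')(n, Y) = 4 (Function('R')(n, Y) = Mul(-2, Add(Mul(2, 0), -2)) = Mul(-2, Add(0, -2)) = Mul(-2, -2) = 4)
Function('C')(f, A) = Add(-3, Mul(4, A)) (Function('C')(f, A) = Add(-4, Add(1, Mul(A, 4))) = Add(-4, Add(1, Mul(4, A))) = Add(-3, Mul(4, A)))
Function('w')(W) = Add(-3, Mul(4, W))
Add(Function('w')(X), E) = Add(Add(-3, Mul(4, -525)), 204632) = Add(Add(-3, -2100), 204632) = Add(-2103, 204632) = 202529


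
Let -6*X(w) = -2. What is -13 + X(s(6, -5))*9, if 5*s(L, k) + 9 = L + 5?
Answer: -10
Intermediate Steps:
s(L, k) = -⅘ + L/5 (s(L, k) = -9/5 + (L + 5)/5 = -9/5 + (5 + L)/5 = -9/5 + (1 + L/5) = -⅘ + L/5)
X(w) = ⅓ (X(w) = -⅙*(-2) = ⅓)
-13 + X(s(6, -5))*9 = -13 + (⅓)*9 = -13 + 3 = -10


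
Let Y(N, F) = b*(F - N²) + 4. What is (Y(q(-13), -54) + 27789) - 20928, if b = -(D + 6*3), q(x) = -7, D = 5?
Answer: 9234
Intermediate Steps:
b = -23 (b = -(5 + 6*3) = -(5 + 18) = -1*23 = -23)
Y(N, F) = 4 - 23*F + 23*N² (Y(N, F) = -23*(F - N²) + 4 = (-23*F + 23*N²) + 4 = 4 - 23*F + 23*N²)
(Y(q(-13), -54) + 27789) - 20928 = ((4 - 23*(-54) + 23*(-7)²) + 27789) - 20928 = ((4 + 1242 + 23*49) + 27789) - 20928 = ((4 + 1242 + 1127) + 27789) - 20928 = (2373 + 27789) - 20928 = 30162 - 20928 = 9234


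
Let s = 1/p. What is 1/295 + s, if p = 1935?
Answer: 446/114165 ≈ 0.0039066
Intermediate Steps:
s = 1/1935 ≈ 0.00051680
1/295 + s = 1/295 + 1/1935 = 446/114165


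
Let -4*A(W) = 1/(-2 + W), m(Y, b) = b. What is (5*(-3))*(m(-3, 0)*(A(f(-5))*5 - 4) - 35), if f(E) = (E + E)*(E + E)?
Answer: 525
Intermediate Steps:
f(E) = 4*E² (f(E) = (2*E)*(2*E) = 4*E²)
A(W) = -1/(4*(-2 + W))
(5*(-3))*(m(-3, 0)*(A(f(-5))*5 - 4) - 35) = (5*(-3))*(0*(-1/(-8 + 4*(4*(-5)²))*5 - 4) - 35) = -15*(0*(-1/(-8 + 4*(4*25))*5 - 4) - 35) = -15*(0*(-1/(-8 + 4*100)*5 - 4) - 35) = -15*(0*(-1/(-8 + 400)*5 - 4) - 35) = -15*(0*(-1/392*5 - 4) - 35) = -15*(0*(-5/392 - 4) - 35) = -15*(0*(-1573/392) - 35) = -15*(0 - 35) = -15*(-35) = 525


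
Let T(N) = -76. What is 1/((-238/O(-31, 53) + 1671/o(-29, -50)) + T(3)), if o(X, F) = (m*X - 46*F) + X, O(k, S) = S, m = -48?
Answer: -64713/5179265 ≈ -0.012495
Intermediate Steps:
o(X, F) = -47*X - 46*F (o(X, F) = (-48*X - 46*F) + X = -47*X - 46*F)
1/((-238/O(-31, 53) + 1671/o(-29, -50)) + T(3)) = 1/((-238/53 + 1671/(-47*(-29) - 46*(-50))) - 76) = 1/((-238*1/53 + 1671/(1363 + 2300)) - 76) = 1/((-238/53 + 1671/3663) - 76) = 1/((-238/53 + 1671*(1/3663)) - 76) = 1/((-238/53 + 557/1221) - 76) = 1/(-261077/64713 - 76) = 1/(-5179265/64713) = -64713/5179265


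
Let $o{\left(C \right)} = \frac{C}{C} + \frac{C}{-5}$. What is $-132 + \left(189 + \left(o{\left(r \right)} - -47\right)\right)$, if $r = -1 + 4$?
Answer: $\frac{522}{5} \approx 104.4$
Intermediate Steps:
$r = 3$
$o{\left(C \right)} = 1 - \frac{C}{5}$ ($o{\left(C \right)} = 1 + C \left(- \frac{1}{5}\right) = 1 - \frac{C}{5}$)
$-132 + \left(189 + \left(o{\left(r \right)} - -47\right)\right) = -132 + \left(189 + \left(\left(1 - \frac{3}{5}\right) - -47\right)\right) = -132 + \left(189 + \left(\left(1 - \frac{3}{5}\right) + 47\right)\right) = -132 + \left(189 + \left(\frac{2}{5} + 47\right)\right) = -132 + \left(189 + \frac{237}{5}\right) = -132 + \frac{1182}{5} = \frac{522}{5}$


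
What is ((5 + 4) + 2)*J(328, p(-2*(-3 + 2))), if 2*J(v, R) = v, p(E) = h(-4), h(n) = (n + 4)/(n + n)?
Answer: 1804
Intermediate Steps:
h(n) = (4 + n)/(2*n) (h(n) = (4 + n)/((2*n)) = (4 + n)*(1/(2*n)) = (4 + n)/(2*n))
p(E) = 0 (p(E) = (½)*(4 - 4)/(-4) = (½)*(-¼)*0 = 0)
J(v, R) = v/2
((5 + 4) + 2)*J(328, p(-2*(-3 + 2))) = ((5 + 4) + 2)*((½)*328) = (9 + 2)*164 = 11*164 = 1804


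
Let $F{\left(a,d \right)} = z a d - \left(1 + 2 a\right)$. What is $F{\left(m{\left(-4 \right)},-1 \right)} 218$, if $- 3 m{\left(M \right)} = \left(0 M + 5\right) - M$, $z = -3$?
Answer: $-872$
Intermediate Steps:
$m{\left(M \right)} = - \frac{5}{3} + \frac{M}{3}$ ($m{\left(M \right)} = - \frac{\left(0 M + 5\right) - M}{3} = - \frac{\left(0 + 5\right) - M}{3} = - \frac{5 - M}{3} = - \frac{5}{3} + \frac{M}{3}$)
$F{\left(a,d \right)} = -1 - 2 a - 3 a d$ ($F{\left(a,d \right)} = - 3 a d - \left(1 + 2 a\right) = -1 - 2 a - 3 a d$)
$F{\left(m{\left(-4 \right)},-1 \right)} 218 = \left(-1 - 2 \left(- \frac{5}{3} + \frac{1}{3} \left(-4\right)\right) - 3 \left(- \frac{5}{3} + \frac{1}{3} \left(-4\right)\right) \left(-1\right)\right) 218 = \left(-1 - 2 \left(- \frac{5}{3} - \frac{4}{3}\right) - 3 \left(- \frac{5}{3} - \frac{4}{3}\right) \left(-1\right)\right) 218 = \left(-1 - -6 - \left(-9\right) \left(-1\right)\right) 218 = \left(-1 + 6 - 9\right) 218 = \left(-4\right) 218 = -872$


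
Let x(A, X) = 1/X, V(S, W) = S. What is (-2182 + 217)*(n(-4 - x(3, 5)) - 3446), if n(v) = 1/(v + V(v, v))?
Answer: 94802735/14 ≈ 6.7716e+6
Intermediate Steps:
n(v) = 1/(2*v) (n(v) = 1/(v + v) = 1/(2*v))
(-2182 + 217)*(n(-4 - x(3, 5)) - 3446) = (-2182 + 217)*(1/(2*(-4 - 1/5)) - 3446) = -1965*(1/(2*(-4 - 1*⅕)) - 3446) = -1965*(1/(2*(-4 - ⅕)) - 3446) = -1965*(1/(2*(-21/5)) - 3446) = -1965*((½)*(-5/21) - 3446) = -1965*(-5/42 - 3446) = -1965*(-144737/42) = 94802735/14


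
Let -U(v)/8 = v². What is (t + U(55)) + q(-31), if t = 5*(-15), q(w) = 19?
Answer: -24256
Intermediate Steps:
U(v) = -8*v²
t = -75
(t + U(55)) + q(-31) = (-75 - 8*55²) + 19 = (-75 - 8*3025) + 19 = (-75 - 24200) + 19 = -24275 + 19 = -24256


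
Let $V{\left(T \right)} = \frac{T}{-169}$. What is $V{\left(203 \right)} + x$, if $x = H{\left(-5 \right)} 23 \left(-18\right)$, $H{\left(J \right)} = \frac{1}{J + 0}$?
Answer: $\frac{68951}{845} \approx 81.599$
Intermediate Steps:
$V{\left(T \right)} = - \frac{T}{169}$ ($V{\left(T \right)} = T \left(- \frac{1}{169}\right) = - \frac{T}{169}$)
$H{\left(J \right)} = \frac{1}{J}$
$x = \frac{414}{5}$ ($x = \frac{1}{-5} \cdot 23 \left(-18\right) = \left(- \frac{1}{5}\right) 23 \left(-18\right) = \left(- \frac{23}{5}\right) \left(-18\right) = \frac{414}{5} \approx 82.8$)
$V{\left(203 \right)} + x = \left(- \frac{1}{169}\right) 203 + \frac{414}{5} = - \frac{203}{169} + \frac{414}{5} = \frac{68951}{845}$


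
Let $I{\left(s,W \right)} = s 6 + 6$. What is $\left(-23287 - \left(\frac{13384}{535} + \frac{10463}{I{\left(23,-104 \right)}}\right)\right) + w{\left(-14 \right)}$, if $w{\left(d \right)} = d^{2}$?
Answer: $- \frac{1786455641}{77040} \approx -23189.0$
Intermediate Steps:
$I{\left(s,W \right)} = 6 + 6 s$ ($I{\left(s,W \right)} = 6 s + 6 = 6 + 6 s$)
$\left(-23287 - \left(\frac{13384}{535} + \frac{10463}{I{\left(23,-104 \right)}}\right)\right) + w{\left(-14 \right)} = \left(-23287 - \left(\frac{13384}{535} + \frac{10463}{6 + 6 \cdot 23}\right)\right) + \left(-14\right)^{2} = \left(-23287 - \left(\frac{13384}{535} + \frac{10463}{6 + 138}\right)\right) + 196 = \left(-23287 - \left(\frac{13384}{535} + \frac{10463}{144}\right)\right) + 196 = \left(-23287 - \frac{7525001}{77040}\right) + 196 = - \frac{1801555481}{77040} + 196 = - \frac{1786455641}{77040}$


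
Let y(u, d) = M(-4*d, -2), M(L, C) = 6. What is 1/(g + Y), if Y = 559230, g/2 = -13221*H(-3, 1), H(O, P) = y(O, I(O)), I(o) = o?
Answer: 1/400578 ≈ 2.4964e-6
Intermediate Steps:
y(u, d) = 6
H(O, P) = 6
g = -158652 (g = 2*(-13221*6) = 2*(-79326) = -158652)
1/(g + Y) = 1/(-158652 + 559230) = 1/400578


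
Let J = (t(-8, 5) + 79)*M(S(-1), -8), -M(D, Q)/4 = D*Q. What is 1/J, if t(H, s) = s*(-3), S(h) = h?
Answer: -1/2048 ≈ -0.00048828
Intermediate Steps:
t(H, s) = -3*s
M(D, Q) = -4*D*Q
J = -2048 (J = (-3*5 + 79)*(-4*(-1)*(-8)) = (-15 + 79)*(-32) = 64*(-32) = -2048)
1/J = 1/(-2048) = -1/2048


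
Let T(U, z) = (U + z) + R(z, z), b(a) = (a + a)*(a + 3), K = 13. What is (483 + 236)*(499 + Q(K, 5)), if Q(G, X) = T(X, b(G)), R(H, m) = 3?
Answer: 663637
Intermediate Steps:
b(a) = 2*a*(3 + a) (b(a) = (2*a)*(3 + a) = 2*a*(3 + a))
T(U, z) = 3 + U + z (T(U, z) = (U + z) + 3 = 3 + U + z)
Q(G, X) = 3 + X + 2*G*(3 + G)
(483 + 236)*(499 + Q(K, 5)) = (483 + 236)*(499 + (3 + 5 + 2*13*(3 + 13))) = 719*(499 + (3 + 5 + 2*13*16)) = 719*(499 + (3 + 5 + 416)) = 719*(499 + 424) = 719*923 = 663637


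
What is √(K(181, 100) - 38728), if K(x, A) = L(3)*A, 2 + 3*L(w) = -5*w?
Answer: 2*I*√88413/3 ≈ 198.23*I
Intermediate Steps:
L(w) = -⅔ - 5*w/3 (L(w) = -⅔ + (-5*w)/3 = -⅔ - 5*w/3)
K(x, A) = -17*A/3 (K(x, A) = (-⅔ - 5/3*3)*A = (-⅔ - 5)*A = -17*A/3)
√(K(181, 100) - 38728) = √(-17/3*100 - 38728) = √(-1700/3 - 38728) = √(-117884/3) = 2*I*√88413/3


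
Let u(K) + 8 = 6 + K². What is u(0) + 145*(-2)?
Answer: -292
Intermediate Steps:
u(K) = -2 + K² (u(K) = -8 + (6 + K²) = -2 + K²)
u(0) + 145*(-2) = (-2 + 0²) + 145*(-2) = (-2 + 0) - 290 = -2 - 290 = -292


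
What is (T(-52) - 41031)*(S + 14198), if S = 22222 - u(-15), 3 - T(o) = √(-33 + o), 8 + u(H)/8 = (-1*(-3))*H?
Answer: -1511635632 - 36844*I*√85 ≈ -1.5116e+9 - 3.3969e+5*I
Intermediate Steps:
u(H) = -64 + 24*H (u(H) = -64 + 8*((-1*(-3))*H) = -64 + 8*(3*H) = -64 + 24*H)
T(o) = 3 - √(-33 + o)
S = 22646 (S = 22222 - (-64 + 24*(-15)) = 22222 - (-64 - 360) = 22222 - 1*(-424) = 22222 + 424 = 22646)
(T(-52) - 41031)*(S + 14198) = ((3 - √(-33 - 52)) - 41031)*(22646 + 14198) = ((3 - √(-85)) - 41031)*36844 = ((3 - I*√85) - 41031)*36844 = (-41028 - I*√85)*36844 = -1511635632 - 36844*I*√85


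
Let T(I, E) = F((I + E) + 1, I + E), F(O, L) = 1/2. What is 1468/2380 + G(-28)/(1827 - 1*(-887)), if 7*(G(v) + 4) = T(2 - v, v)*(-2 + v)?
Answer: 141769/230690 ≈ 0.61454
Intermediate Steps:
F(O, L) = ½
T(I, E) = ½
G(v) = -29/7 + v/14 (G(v) = -4 + ((-2 + v)/2)/7 = -4 + (-1 + v/2)/7 = -4 + (-⅐ + v/14) = -29/7 + v/14)
1468/2380 + G(-28)/(1827 - 1*(-887)) = 1468/2380 + (-29/7 + (1/14)*(-28))/(1827 - 1*(-887)) = 1468*(1/2380) + (-29/7 - 2)/(1827 + 887) = 367/595 - 43/7/2714 = 367/595 - 43/7*1/2714 = 367/595 - 43/18998 = 141769/230690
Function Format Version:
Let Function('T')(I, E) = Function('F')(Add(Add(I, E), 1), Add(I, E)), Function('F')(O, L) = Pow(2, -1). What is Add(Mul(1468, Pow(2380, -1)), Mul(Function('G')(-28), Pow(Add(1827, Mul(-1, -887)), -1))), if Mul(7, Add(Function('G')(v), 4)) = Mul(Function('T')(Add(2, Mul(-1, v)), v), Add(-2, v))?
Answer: Rational(141769, 230690) ≈ 0.61454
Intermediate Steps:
Function('F')(O, L) = Rational(1, 2)
Function('T')(I, E) = Rational(1, 2)
Function('G')(v) = Add(Rational(-29, 7), Mul(Rational(1, 14), v)) (Function('G')(v) = Add(-4, Mul(Rational(1, 7), Mul(Rational(1, 2), Add(-2, v)))) = Add(-4, Mul(Rational(1, 7), Add(-1, Mul(Rational(1, 2), v)))) = Add(-4, Add(Rational(-1, 7), Mul(Rational(1, 14), v))) = Add(Rational(-29, 7), Mul(Rational(1, 14), v)))
Add(Mul(1468, Pow(2380, -1)), Mul(Function('G')(-28), Pow(Add(1827, Mul(-1, -887)), -1))) = Add(Mul(1468, Pow(2380, -1)), Mul(Add(Rational(-29, 7), Mul(Rational(1, 14), -28)), Pow(Add(1827, Mul(-1, -887)), -1))) = Add(Mul(1468, Rational(1, 2380)), Mul(Add(Rational(-29, 7), -2), Pow(Add(1827, 887), -1))) = Add(Rational(367, 595), Mul(Rational(-43, 7), Pow(2714, -1))) = Add(Rational(367, 595), Mul(Rational(-43, 7), Rational(1, 2714))) = Add(Rational(367, 595), Rational(-43, 18998)) = Rational(141769, 230690)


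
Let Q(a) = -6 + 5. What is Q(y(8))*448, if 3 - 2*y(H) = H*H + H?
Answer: -448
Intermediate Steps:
y(H) = 3/2 - H/2 - H²/2 (y(H) = 3/2 - (H*H + H)/2 = 3/2 - (H² + H)/2 = 3/2 - (H + H²)/2 = 3/2 + (-H/2 - H²/2) = 3/2 - H/2 - H²/2)
Q(a) = -1
Q(y(8))*448 = -1*448 = -448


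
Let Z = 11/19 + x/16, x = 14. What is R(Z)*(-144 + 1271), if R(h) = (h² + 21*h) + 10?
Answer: 1110447751/23104 ≈ 48063.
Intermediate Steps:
Z = 221/152 (Z = 11/19 + 14/16 = 11*(1/19) + 14*(1/16) = 11/19 + 7/8 = 221/152 ≈ 1.4539)
R(h) = 10 + h² + 21*h
R(Z)*(-144 + 1271) = (10 + (221/152)² + 21*(221/152))*(-144 + 1271) = (10 + 48841/23104 + 4641/152)*1127 = (985313/23104)*1127 = 1110447751/23104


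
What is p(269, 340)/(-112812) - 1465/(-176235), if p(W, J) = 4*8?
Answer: 2660501/331357047 ≈ 0.0080291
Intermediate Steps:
p(W, J) = 32
p(269, 340)/(-112812) - 1465/(-176235) = 32/(-112812) - 1465/(-176235) = 32*(-1/112812) - 1465*(-1/176235) = -8/28203 + 293/35247 = 2660501/331357047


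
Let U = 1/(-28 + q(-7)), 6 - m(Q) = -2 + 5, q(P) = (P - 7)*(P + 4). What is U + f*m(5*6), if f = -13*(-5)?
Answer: 2731/14 ≈ 195.07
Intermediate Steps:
q(P) = (-7 + P)*(4 + P)
f = 65
m(Q) = 3 (m(Q) = 6 - (-2 + 5) = 6 - 1*3 = 6 - 3 = 3)
U = 1/14 (U = 1/(-28 + (-28 + (-7)**2 - 3*(-7))) = 1/(-28 + (-28 + 49 + 21)) = 1/(-28 + 42) = 1/14 ≈ 0.071429)
U + f*m(5*6) = 1/14 + 65*3 = 1/14 + 195 = 2731/14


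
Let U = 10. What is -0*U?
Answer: 0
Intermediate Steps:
-0*U = -0*10 = -1472*0 = 0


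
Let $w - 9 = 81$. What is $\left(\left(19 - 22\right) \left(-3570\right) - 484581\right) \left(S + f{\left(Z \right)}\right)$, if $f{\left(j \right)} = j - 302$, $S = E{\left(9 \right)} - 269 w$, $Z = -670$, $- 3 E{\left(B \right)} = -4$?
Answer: $11932387694$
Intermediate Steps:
$w = 90$ ($w = 9 + 81 = 90$)
$E{\left(B \right)} = \frac{4}{3}$ ($E{\left(B \right)} = \left(- \frac{1}{3}\right) \left(-4\right) = \frac{4}{3}$)
$S = - \frac{72626}{3}$ ($S = \frac{4}{3} - 24210 = - \frac{72626}{3} \approx -24209.0$)
$f{\left(j \right)} = -302 + j$
$\left(\left(19 - 22\right) \left(-3570\right) - 484581\right) \left(S + f{\left(Z \right)}\right) = \left(\left(19 - 22\right) \left(-3570\right) - 484581\right) \left(- \frac{72626}{3} - 972\right) = \left(\left(-3\right) \left(-3570\right) - 484581\right) \left(- \frac{72626}{3} - 972\right) = \left(10710 - 484581\right) \left(- \frac{75542}{3}\right) = \left(-473871\right) \left(- \frac{75542}{3}\right) = 11932387694$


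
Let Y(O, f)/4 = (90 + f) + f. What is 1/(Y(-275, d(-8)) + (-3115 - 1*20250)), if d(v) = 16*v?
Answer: -1/24029 ≈ -4.1616e-5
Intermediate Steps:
Y(O, f) = 360 + 8*f (Y(O, f) = 4*((90 + f) + f) = 4*(90 + 2*f) = 360 + 8*f)
1/(Y(-275, d(-8)) + (-3115 - 1*20250)) = 1/((360 + 8*(16*(-8))) + (-3115 - 1*20250)) = 1/((360 + 8*(-128)) + (-3115 - 20250)) = 1/((360 - 1024) - 23365) = 1/(-664 - 23365) = 1/(-24029) = -1/24029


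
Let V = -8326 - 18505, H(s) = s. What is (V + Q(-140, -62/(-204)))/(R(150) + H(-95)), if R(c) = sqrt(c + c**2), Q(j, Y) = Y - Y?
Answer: -509789/2725 - 26831*sqrt(906)/2725 ≈ -483.45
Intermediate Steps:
Q(j, Y) = 0
V = -26831
(V + Q(-140, -62/(-204)))/(R(150) + H(-95)) = (-26831 + 0)/(sqrt(150*(1 + 150)) - 95) = -26831/(sqrt(150*151) - 95) = -26831/(sqrt(22650) - 95) = -26831/(5*sqrt(906) - 95) = -26831/(-95 + 5*sqrt(906))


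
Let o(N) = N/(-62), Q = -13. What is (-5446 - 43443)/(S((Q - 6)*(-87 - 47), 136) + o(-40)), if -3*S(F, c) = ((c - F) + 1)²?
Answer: 1515559/59967217 ≈ 0.025273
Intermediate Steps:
o(N) = -N/62 (o(N) = N*(-1/62) = -N/62)
S(F, c) = -(1 + c - F)²/3 (S(F, c) = -((c - F) + 1)²/3 = -(1 + c - F)²/3)
(-5446 - 43443)/(S((Q - 6)*(-87 - 47), 136) + o(-40)) = (-5446 - 43443)/(-(1 + 136 - (-13 - 6)*(-87 - 47))²/3 - 1/62*(-40)) = -48889/(-(1 + 136 - (-19)*(-134))²/3 + 20/31) = -48889/(-(1 + 136 - 1*2546)²/3 + 20/31) = -48889/(-(1 + 136 - 2546)²/3 + 20/31) = -48889/(-⅓*(-2409)² + 20/31) = -48889/(-⅓*5803281 + 20/31) = -48889/(-1934427 + 20/31) = -48889/(-59967217/31) = -48889*(-31/59967217) = 1515559/59967217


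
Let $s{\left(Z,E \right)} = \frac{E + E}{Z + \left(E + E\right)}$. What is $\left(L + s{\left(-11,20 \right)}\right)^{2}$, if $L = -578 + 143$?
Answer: $\frac{158130625}{841} \approx 1.8803 \cdot 10^{5}$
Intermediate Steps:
$L = -435$
$s{\left(Z,E \right)} = \frac{2 E}{Z + 2 E}$
$\left(L + s{\left(-11,20 \right)}\right)^{2} = \left(-435 + 2 \cdot 20 \frac{1}{-11 + 2 \cdot 20}\right)^{2} = \left(-435 + 2 \cdot 20 \frac{1}{-11 + 40}\right)^{2} = \left(-435 + 2 \cdot 20 \cdot \frac{1}{29}\right)^{2} = \left(-435 + \frac{40}{29}\right)^{2} = \left(- \frac{12575}{29}\right)^{2} = \frac{158130625}{841}$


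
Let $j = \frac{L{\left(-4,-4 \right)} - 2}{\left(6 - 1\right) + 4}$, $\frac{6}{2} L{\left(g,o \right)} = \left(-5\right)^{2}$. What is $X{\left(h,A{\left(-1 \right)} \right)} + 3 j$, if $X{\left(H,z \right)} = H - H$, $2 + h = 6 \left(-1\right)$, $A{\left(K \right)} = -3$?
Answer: $\frac{19}{9} \approx 2.1111$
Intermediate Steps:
$h = -8$ ($h = -2 + 6 \left(-1\right) = -2 - 6 = -8$)
$L{\left(g,o \right)} = \frac{25}{3}$ ($L{\left(g,o \right)} = \frac{\left(-5\right)^{2}}{3} = \frac{1}{3} \cdot 25 = \frac{25}{3}$)
$X{\left(H,z \right)} = 0$
$j = \frac{19}{27}$ ($j = \frac{\frac{25}{3} - 2}{\left(6 - 1\right) + 4} = \frac{19}{3 \left(5 + 4\right)} = \frac{19}{3 \cdot 9} = \frac{19}{3} \cdot \frac{1}{9} = \frac{19}{27} \approx 0.7037$)
$X{\left(h,A{\left(-1 \right)} \right)} + 3 j = 0 + 3 \cdot \frac{19}{27} = 0 + \frac{19}{9} = \frac{19}{9}$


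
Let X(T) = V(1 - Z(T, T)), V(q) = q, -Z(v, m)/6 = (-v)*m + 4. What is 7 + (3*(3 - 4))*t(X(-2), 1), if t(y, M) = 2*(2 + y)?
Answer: -11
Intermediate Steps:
Z(v, m) = -24 + 6*m*v (Z(v, m) = -6*((-v)*m + 4) = -6*(-m*v + 4) = -6*(4 - m*v) = -24 + 6*m*v)
X(T) = 25 - 6*T**2 (X(T) = 1 - (-24 + 6*T*T) = 1 - (-24 + 6*T**2) = 1 + (24 - 6*T**2) = 25 - 6*T**2)
t(y, M) = 4 + 2*y
7 + (3*(3 - 4))*t(X(-2), 1) = 7 + (3*(3 - 4))*(4 + 2*(25 - 6*(-2)**2)) = 7 + (3*(-1))*(4 + 2*(25 - 6*4)) = 7 - 3*(4 + 2*(25 - 24)) = 7 - 3*(4 + 2*1) = 7 - 3*(4 + 2) = 7 - 3*6 = 7 - 18 = -11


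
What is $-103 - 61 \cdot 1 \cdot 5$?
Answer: $-408$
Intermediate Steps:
$-103 - 61 \cdot 1 \cdot 5 = -103 - 305 = -408$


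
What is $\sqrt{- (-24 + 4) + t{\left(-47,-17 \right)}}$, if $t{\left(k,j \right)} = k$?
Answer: $3 i \sqrt{3} \approx 5.1962 i$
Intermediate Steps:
$\sqrt{- (-24 + 4) + t{\left(-47,-17 \right)}} = \sqrt{- (-24 + 4) - 47} = \sqrt{\left(-1\right) \left(-20\right) - 47} = \sqrt{20 - 47} = \sqrt{-27} = 3 i \sqrt{3}$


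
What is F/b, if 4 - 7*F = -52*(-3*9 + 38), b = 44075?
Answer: 576/308525 ≈ 0.0018669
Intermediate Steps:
F = 576/7 (F = 4/7 - (-52)*(-3*9 + 38)/7 = 4/7 - (-52)*(-27 + 38)/7 = 4/7 - (-52)*11/7 = 4/7 - ⅐*(-572) = 4/7 + 572/7 = 576/7 ≈ 82.286)
F/b = (576/7)/44075 = (576/7)*(1/44075) = 576/308525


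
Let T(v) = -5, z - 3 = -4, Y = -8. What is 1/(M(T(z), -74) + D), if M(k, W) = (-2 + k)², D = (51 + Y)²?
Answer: 1/1898 ≈ 0.00052687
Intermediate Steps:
z = -1 (z = 3 - 4 = -1)
D = 1849 (D = (51 - 8)² = 43² = 1849)
1/(M(T(z), -74) + D) = 1/((-2 - 5)² + 1849) = 1/((-7)² + 1849) = 1/(49 + 1849) = 1/1898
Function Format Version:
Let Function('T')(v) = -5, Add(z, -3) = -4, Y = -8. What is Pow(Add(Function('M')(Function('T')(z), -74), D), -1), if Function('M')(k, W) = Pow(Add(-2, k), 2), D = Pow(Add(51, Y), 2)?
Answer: Rational(1, 1898) ≈ 0.00052687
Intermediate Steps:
z = -1 (z = Add(3, -4) = -1)
D = 1849 (D = Pow(Add(51, -8), 2) = Pow(43, 2) = 1849)
Pow(Add(Function('M')(Function('T')(z), -74), D), -1) = Pow(Add(Pow(Add(-2, -5), 2), 1849), -1) = Pow(Add(Pow(-7, 2), 1849), -1) = Pow(Add(49, 1849), -1) = Pow(1898, -1) = Rational(1, 1898)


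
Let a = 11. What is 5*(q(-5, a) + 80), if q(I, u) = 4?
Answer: 420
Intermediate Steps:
5*(q(-5, a) + 80) = 5*(4 + 80) = 5*84 = 420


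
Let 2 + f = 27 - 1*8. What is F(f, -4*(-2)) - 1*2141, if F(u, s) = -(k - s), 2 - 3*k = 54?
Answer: -6347/3 ≈ -2115.7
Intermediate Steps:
k = -52/3 (k = ⅔ - ⅓*54 = ⅔ - 18 = -52/3 ≈ -17.333)
f = 17 (f = -2 + (27 - 1*8) = -2 + (27 - 8) = -2 + 19 = 17)
F(u, s) = 52/3 + s (F(u, s) = -(-52/3 - s) = 52/3 + s)
F(f, -4*(-2)) - 1*2141 = (52/3 - 4*(-2)) - 1*2141 = (52/3 + 8) - 2141 = 76/3 - 2141 = -6347/3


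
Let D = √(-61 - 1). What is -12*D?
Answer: -12*I*√62 ≈ -94.488*I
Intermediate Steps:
D = I*√62 (D = √(-62) = I*√62 ≈ 7.874*I)
-12*D = -12*I*√62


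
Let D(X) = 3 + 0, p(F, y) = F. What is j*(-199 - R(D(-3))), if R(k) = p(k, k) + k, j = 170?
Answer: -34850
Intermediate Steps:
D(X) = 3
R(k) = 2*k (R(k) = k + k = 2*k)
j*(-199 - R(D(-3))) = 170*(-199 - 2*3) = 170*(-199 - 1*6) = 170*(-199 - 6) = 170*(-205) = -34850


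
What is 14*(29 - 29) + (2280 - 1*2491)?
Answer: -211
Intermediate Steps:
14*(29 - 29) + (2280 - 1*2491) = 14*0 + (2280 - 2491) = 0 - 211 = -211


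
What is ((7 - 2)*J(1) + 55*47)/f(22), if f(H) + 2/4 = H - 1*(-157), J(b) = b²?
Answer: 740/51 ≈ 14.510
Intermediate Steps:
f(H) = 313/2 + H (f(H) = -½ + (H - 1*(-157)) = -½ + (H + 157) = -½ + (157 + H) = 313/2 + H)
((7 - 2)*J(1) + 55*47)/f(22) = ((7 - 2)*1² + 55*47)/(313/2 + 22) = (5*1 + 2585)/(357/2) = (5 + 2585)*(2/357) = 2590*(2/357) = 740/51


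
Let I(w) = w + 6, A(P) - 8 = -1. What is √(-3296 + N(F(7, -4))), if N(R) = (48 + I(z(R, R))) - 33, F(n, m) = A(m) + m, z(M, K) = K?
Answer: 2*I*√818 ≈ 57.201*I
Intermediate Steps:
A(P) = 7 (A(P) = 8 - 1 = 7)
F(n, m) = 7 + m
I(w) = 6 + w
N(R) = 21 + R (N(R) = (48 + (6 + R)) - 33 = (54 + R) - 33 = 21 + R)
√(-3296 + N(F(7, -4))) = √(-3296 + (21 + (7 - 4))) = √(-3296 + (21 + 3)) = √(-3296 + 24) = √(-3272) = 2*I*√818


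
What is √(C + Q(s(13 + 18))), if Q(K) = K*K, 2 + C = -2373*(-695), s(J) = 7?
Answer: √1649282 ≈ 1284.2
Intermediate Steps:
C = 1649233 (C = -2 - 2373*(-695) = -2 + 1649235 = 1649233)
Q(K) = K²
√(C + Q(s(13 + 18))) = √(1649233 + 7²) = √(1649233 + 49) = √1649282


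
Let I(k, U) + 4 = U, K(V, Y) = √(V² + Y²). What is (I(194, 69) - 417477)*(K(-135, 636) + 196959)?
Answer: -82213050108 - 1252236*√46969 ≈ -8.2484e+10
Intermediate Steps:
I(k, U) = -4 + U
(I(194, 69) - 417477)*(K(-135, 636) + 196959) = ((-4 + 69) - 417477)*(√((-135)² + 636²) + 196959) = (65 - 417477)*(√(18225 + 404496) + 196959) = -417412*(√422721 + 196959) = -417412*(3*√46969 + 196959) = -417412*(196959 + 3*√46969) = -82213050108 - 1252236*√46969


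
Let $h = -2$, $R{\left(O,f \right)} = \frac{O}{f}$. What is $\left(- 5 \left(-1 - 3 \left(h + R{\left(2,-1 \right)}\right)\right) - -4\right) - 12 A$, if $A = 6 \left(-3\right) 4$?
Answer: $813$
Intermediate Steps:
$A = -72$ ($A = \left(-18\right) 4 = -72$)
$\left(- 5 \left(-1 - 3 \left(h + R{\left(2,-1 \right)}\right)\right) - -4\right) - 12 A = \left(- 5 \left(-1 - 3 \left(-2 + \frac{2}{-1}\right)\right) - -4\right) - -864 = \left(- 5 \left(-1 - 3 \left(-2 + 2 \left(-1\right)\right)\right) + 4\right) + 864 = \left(- 5 \left(-1 - 3 \left(-2 - 2\right)\right) + 4\right) + 864 = \left(- 5 \left(-1 - -12\right) + 4\right) + 864 = \left(- 5 \left(-1 + 12\right) + 4\right) + 864 = \left(\left(-5\right) 11 + 4\right) + 864 = \left(-55 + 4\right) + 864 = -51 + 864 = 813$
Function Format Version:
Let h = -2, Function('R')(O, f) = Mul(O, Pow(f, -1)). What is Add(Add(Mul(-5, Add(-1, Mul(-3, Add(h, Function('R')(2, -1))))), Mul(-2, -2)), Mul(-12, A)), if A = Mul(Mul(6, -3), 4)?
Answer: 813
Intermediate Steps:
A = -72 (A = Mul(-18, 4) = -72)
Add(Add(Mul(-5, Add(-1, Mul(-3, Add(h, Function('R')(2, -1))))), Mul(-2, -2)), Mul(-12, A)) = Add(Add(Mul(-5, Add(-1, Mul(-3, Add(-2, Mul(2, Pow(-1, -1)))))), Mul(-2, -2)), Mul(-12, -72)) = Add(Add(Mul(-5, Add(-1, Mul(-3, Add(-2, Mul(2, -1))))), 4), 864) = Add(Add(Mul(-5, Add(-1, Mul(-3, Add(-2, -2)))), 4), 864) = Add(Add(Mul(-5, Add(-1, Mul(-3, -4))), 4), 864) = Add(Add(Mul(-5, Add(-1, 12)), 4), 864) = Add(Add(Mul(-5, 11), 4), 864) = Add(Add(-55, 4), 864) = Add(-51, 864) = 813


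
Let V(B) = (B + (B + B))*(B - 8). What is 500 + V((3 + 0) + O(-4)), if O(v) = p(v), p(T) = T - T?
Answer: 455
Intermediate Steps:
p(T) = 0
O(v) = 0
V(B) = 3*B*(-8 + B) (V(B) = (B + 2*B)*(-8 + B) = (3*B)*(-8 + B) = 3*B*(-8 + B))
500 + V((3 + 0) + O(-4)) = 500 + 3*((3 + 0) + 0)*(-8 + ((3 + 0) + 0)) = 500 + 3*(3 + 0)*(-8 + (3 + 0)) = 500 + 3*3*(-8 + 3) = 500 + 3*3*(-5) = 500 - 45 = 455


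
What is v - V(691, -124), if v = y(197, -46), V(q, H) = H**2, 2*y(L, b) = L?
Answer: -30555/2 ≈ -15278.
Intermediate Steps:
y(L, b) = L/2
v = 197/2 (v = (1/2)*197 = 197/2 ≈ 98.500)
v - V(691, -124) = 197/2 - 1*(-124)**2 = 197/2 - 1*15376 = 197/2 - 15376 = -30555/2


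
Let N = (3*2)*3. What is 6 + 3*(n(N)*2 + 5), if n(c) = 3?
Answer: 39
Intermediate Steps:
N = 18 (N = 6*3 = 18)
6 + 3*(n(N)*2 + 5) = 6 + 3*(3*2 + 5) = 6 + 3*(6 + 5) = 6 + 3*11 = 6 + 33 = 39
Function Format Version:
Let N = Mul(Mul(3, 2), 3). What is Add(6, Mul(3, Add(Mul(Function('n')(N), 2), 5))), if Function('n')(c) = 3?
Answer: 39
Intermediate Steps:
N = 18 (N = Mul(6, 3) = 18)
Add(6, Mul(3, Add(Mul(Function('n')(N), 2), 5))) = Add(6, Mul(3, Add(Mul(3, 2), 5))) = Add(6, Mul(3, Add(6, 5))) = Add(6, Mul(3, 11)) = Add(6, 33) = 39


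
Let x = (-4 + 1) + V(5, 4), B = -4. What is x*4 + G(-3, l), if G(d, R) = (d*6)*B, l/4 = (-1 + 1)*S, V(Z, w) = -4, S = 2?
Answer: 44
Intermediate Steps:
l = 0 (l = 4*((-1 + 1)*2) = 4*(0*2) = 4*0 = 0)
G(d, R) = -24*d (G(d, R) = (d*6)*(-4) = (6*d)*(-4) = -24*d)
x = -7 (x = (-4 + 1) - 4 = -3 - 4 = -7)
x*4 + G(-3, l) = -7*4 - 24*(-3) = -28 + 72 = 44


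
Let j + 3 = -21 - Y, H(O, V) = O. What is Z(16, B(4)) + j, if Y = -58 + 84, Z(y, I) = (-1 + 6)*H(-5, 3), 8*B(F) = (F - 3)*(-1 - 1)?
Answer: -75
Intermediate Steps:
B(F) = ¾ - F/4 (B(F) = ((F - 3)*(-1 - 1))/8 = ((-3 + F)*(-2))/8 = (6 - 2*F)/8 = ¾ - F/4)
Z(y, I) = -25 (Z(y, I) = (-1 + 6)*(-5) = 5*(-5) = -25)
Y = 26
j = -50 (j = -3 + (-21 - 1*26) = -3 + (-21 - 26) = -3 - 47 = -50)
Z(16, B(4)) + j = -25 - 50 = -75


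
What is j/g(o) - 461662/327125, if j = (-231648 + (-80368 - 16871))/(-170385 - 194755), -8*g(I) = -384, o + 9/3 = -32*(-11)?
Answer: -532255563251/382228552000 ≈ -1.3925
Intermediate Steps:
o = 349 (o = -3 - 32*(-11) = -3 + 352 = 349)
g(I) = 48 (g(I) = -1/8*(-384) = 48)
j = 328887/365140 (j = (-231648 - 97239)/(-365140) = -328887*(-1/365140) = 328887/365140 ≈ 0.90071)
j/g(o) - 461662/327125 = (328887/365140)/48 - 461662/327125 = (328887/365140)*(1/48) - 461662*1/327125 = 109629/5842240 - 461662/327125 = -532255563251/382228552000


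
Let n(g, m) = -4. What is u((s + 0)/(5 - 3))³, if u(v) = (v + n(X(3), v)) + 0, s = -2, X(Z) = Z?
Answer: -125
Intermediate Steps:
u(v) = -4 + v (u(v) = (v - 4) + 0 = (-4 + v) + 0 = -4 + v)
u((s + 0)/(5 - 3))³ = (-4 + (-2 + 0)/(5 - 3))³ = (-4 - 2/2)³ = (-4 - 2*½)³ = (-4 - 1)³ = (-5)³ = -125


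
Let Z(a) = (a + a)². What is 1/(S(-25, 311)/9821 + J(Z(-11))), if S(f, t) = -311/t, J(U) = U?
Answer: 9821/4753363 ≈ 0.0020661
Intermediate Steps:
Z(a) = 4*a² (Z(a) = (2*a)² = 4*a²)
1/(S(-25, 311)/9821 + J(Z(-11))) = 1/(-311/311/9821 + 4*(-11)²) = 1/(-311*1/311*(1/9821) + 4*121) = 1/(-1*1/9821 + 484) = 1/(-1/9821 + 484) = 1/(4753363/9821) = 9821/4753363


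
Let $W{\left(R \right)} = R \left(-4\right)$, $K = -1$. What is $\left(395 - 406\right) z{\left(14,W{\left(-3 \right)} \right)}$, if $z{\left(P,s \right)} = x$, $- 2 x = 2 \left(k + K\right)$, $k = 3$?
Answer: $22$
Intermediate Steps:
$W{\left(R \right)} = - 4 R$
$x = -2$ ($x = - \frac{2 \left(3 - 1\right)}{2} = - \frac{2 \cdot 2}{2} = \left(- \frac{1}{2}\right) 4 = -2$)
$z{\left(P,s \right)} = -2$
$\left(395 - 406\right) z{\left(14,W{\left(-3 \right)} \right)} = \left(395 - 406\right) \left(-2\right) = \left(-11\right) \left(-2\right) = 22$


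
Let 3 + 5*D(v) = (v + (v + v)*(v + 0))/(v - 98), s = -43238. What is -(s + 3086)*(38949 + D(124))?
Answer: 102270516768/65 ≈ 1.5734e+9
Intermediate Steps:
D(v) = -⅗ + (v + 2*v²)/(5*(-98 + v)) (D(v) = -⅗ + ((v + (v + v)*(v + 0))/(v - 98))/5 = -⅗ + ((v + (2*v)*v)/(-98 + v))/5 = -⅗ + ((v + 2*v²)/(-98 + v))/5 = -⅗ + (v + 2*v²)/(5*(-98 + v)))
-(s + 3086)*(38949 + D(124)) = -(-43238 + 3086)*(38949 + 2*(147 + 124² - 1*124)/(5*(-98 + 124))) = -(-40152)*(38949 + (⅖)*(147 + 15376 - 124)/26) = -(-40152)*(38949 + (⅖)*(1/26)*15399) = -(-40152)*(38949 + 15399/65) = -(-40152)*2547084/65 = -1*(-102270516768/65) = 102270516768/65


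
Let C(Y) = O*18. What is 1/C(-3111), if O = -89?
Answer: -1/1602 ≈ -0.00062422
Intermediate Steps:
C(Y) = -1602 (C(Y) = -89*18 = -1602)
1/C(-3111) = 1/(-1602) = -1/1602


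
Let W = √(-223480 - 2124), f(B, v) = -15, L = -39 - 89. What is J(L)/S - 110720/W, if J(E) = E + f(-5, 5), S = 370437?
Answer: -143/370437 + 55360*I*√56401/56401 ≈ -0.00038603 + 233.11*I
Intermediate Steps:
L = -128
J(E) = -15 + E (J(E) = E - 15 = -15 + E)
W = 2*I*√56401 (W = √(-225604) = 2*I*√56401 ≈ 474.98*I)
J(L)/S - 110720/W = (-15 - 128)/370437 - 110720*(-I*√56401/112802) = -143*1/370437 - (-55360)*I*√56401/56401 = -143/370437 + 55360*I*√56401/56401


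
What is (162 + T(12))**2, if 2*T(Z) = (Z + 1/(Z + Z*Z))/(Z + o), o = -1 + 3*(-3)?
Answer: 10600967521/389376 ≈ 27226.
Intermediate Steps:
o = -10 (o = -1 - 9 = -10)
T(Z) = (Z + 1/(Z + Z**2))/(2*(-10 + Z)) (T(Z) = ((Z + 1/(Z + Z*Z))/(Z - 10))/2 = ((Z + 1/(Z + Z**2))/(-10 + Z))/2 = (Z + 1/(Z + Z**2))/(2*(-10 + Z)))
(162 + T(12))**2 = (162 + (1/2)*(1 + 12**2 + 12**3)/(12*(-10 + 12**2 - 9*12)))**2 = (162 + (1/2)*(1/12)*(1 + 144 + 1728)/(-10 + 144 - 108))**2 = (162 + (1/2)*(1/12)*1873/26)**2 = (162 + (1/2)*(1/12)*(1/26)*1873)**2 = (162 + 1873/624)**2 = (102961/624)**2 = 10600967521/389376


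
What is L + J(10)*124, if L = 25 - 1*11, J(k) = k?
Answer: 1254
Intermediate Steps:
L = 14 (L = 25 - 11 = 14)
L + J(10)*124 = 14 + 10*124 = 14 + 1240 = 1254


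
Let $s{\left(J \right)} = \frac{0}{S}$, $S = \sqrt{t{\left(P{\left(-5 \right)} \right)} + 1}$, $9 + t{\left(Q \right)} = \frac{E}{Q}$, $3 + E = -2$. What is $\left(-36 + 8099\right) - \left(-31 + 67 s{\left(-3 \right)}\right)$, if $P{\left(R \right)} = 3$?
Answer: $8094$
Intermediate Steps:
$E = -5$ ($E = -3 - 2 = -5$)
$t{\left(Q \right)} = -9 - \frac{5}{Q}$
$S = \frac{i \sqrt{87}}{3}$ ($S = \sqrt{\left(-9 - \frac{5}{3}\right) + 1} = \sqrt{- \frac{32}{3} + 1} = \sqrt{- \frac{29}{3}} = \frac{i \sqrt{87}}{3} \approx 3.1091 i$)
$s{\left(J \right)} = 0$ ($s{\left(J \right)} = \frac{0}{\frac{1}{3} i \sqrt{87}} = 0 \left(- \frac{i \sqrt{87}}{29}\right) = 0$)
$\left(-36 + 8099\right) - \left(-31 + 67 s{\left(-3 \right)}\right) = \left(-36 + 8099\right) + \left(31 - 0\right) = 8063 + \left(31 + 0\right) = 8063 + 31 = 8094$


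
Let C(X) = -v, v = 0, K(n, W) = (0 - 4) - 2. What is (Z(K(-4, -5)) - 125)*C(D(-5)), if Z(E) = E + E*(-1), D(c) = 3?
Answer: 0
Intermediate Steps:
K(n, W) = -6 (K(n, W) = -4 - 2 = -6)
C(X) = 0 (C(X) = -1*0 = 0)
Z(E) = 0 (Z(E) = E - E = 0)
(Z(K(-4, -5)) - 125)*C(D(-5)) = (0 - 125)*0 = -125*0 = 0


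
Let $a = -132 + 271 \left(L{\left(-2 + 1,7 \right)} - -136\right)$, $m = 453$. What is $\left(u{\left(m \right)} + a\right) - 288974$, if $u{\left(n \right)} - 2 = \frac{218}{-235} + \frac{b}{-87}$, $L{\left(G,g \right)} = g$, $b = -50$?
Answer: $- \frac{5118433411}{20445} \approx -2.5035 \cdot 10^{5}$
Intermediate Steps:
$u{\left(n \right)} = \frac{33674}{20445}$ ($u{\left(n \right)} = 2 + \left(\frac{218}{-235} - \frac{50}{-87}\right) = 2 + \left(218 \left(- \frac{1}{235}\right) - - \frac{50}{87}\right) = 2 + \left(- \frac{218}{235} + \frac{50}{87}\right) = 2 - \frac{7216}{20445} = \frac{33674}{20445}$)
$a = 38621$ ($a = -132 + 271 \left(7 - -136\right) = -132 + 271 \left(7 + 136\right) = -132 + 271 \cdot 143 = -132 + 38753 = 38621$)
$\left(u{\left(m \right)} + a\right) - 288974 = \left(\frac{33674}{20445} + 38621\right) - 288974 = \frac{789640019}{20445} - 288974 = - \frac{5118433411}{20445}$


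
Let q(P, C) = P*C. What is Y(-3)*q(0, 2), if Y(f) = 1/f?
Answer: 0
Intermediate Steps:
q(P, C) = C*P
Y(f) = 1/f
Y(-3)*q(0, 2) = (2*0)/(-3) = -⅓*0 = 0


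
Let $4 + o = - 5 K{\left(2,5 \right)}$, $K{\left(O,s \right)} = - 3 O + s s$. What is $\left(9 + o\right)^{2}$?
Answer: $8100$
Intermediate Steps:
$K{\left(O,s \right)} = s^{2} - 3 O$ ($K{\left(O,s \right)} = - 3 O + s^{2} = s^{2} - 3 O$)
$o = -99$ ($o = -4 - 5 \left(5^{2} - 6\right) = -4 - 5 \left(25 - 6\right) = -4 - 95 = -99$)
$\left(9 + o\right)^{2} = \left(9 - 99\right)^{2} = \left(-90\right)^{2} = 8100$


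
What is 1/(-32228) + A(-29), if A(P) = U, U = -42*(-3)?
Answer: 4060727/32228 ≈ 126.00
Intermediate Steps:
U = 126
A(P) = 126
1/(-32228) + A(-29) = 1/(-32228) + 126 = -1/32228 + 126 = 4060727/32228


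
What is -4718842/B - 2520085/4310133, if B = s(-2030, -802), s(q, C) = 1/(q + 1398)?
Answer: 12854144745103067/4310133 ≈ 2.9823e+9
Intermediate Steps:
s(q, C) = 1/(1398 + q)
B = -1/632 (B = 1/(1398 - 2030) = 1/(-632) = -1/632 ≈ -0.0015823)
-4718842/B - 2520085/4310133 = -4718842/(-1/632) - 2520085/4310133 = -4718842*(-632) - 2520085*1/4310133 = 2982308144 - 2520085/4310133 = 12854144745103067/4310133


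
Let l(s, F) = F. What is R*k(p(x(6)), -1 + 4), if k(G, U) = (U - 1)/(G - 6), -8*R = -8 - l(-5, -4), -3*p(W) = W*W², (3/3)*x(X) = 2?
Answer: -3/26 ≈ -0.11538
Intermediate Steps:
x(X) = 2
p(W) = -W³/3 (p(W) = -W*W²/3 = -W³/3)
R = ½ (R = -(-8 - 1*(-4))/8 = -(-8 + 4)/8 = -⅛*(-4) = ½ ≈ 0.50000)
k(G, U) = (-1 + U)/(-6 + G)
R*k(p(x(6)), -1 + 4) = ((-1 + (-1 + 4))/(-6 - ⅓*2³))/2 = ((-1 + 3)/(-6 - ⅓*8))/2 = (2/(-6 - 8/3))/2 = (2/(-26/3))/2 = (-3/26*2)/2 = (½)*(-3/13) = -3/26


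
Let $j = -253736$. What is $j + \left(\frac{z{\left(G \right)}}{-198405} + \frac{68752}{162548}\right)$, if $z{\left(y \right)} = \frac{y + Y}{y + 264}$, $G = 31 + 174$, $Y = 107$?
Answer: $- \frac{319821167844757108}{1260450629655} \approx -2.5374 \cdot 10^{5}$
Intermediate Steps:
$G = 205$
$z{\left(y \right)} = \frac{107 + y}{264 + y}$ ($z{\left(y \right)} = \frac{y + 107}{y + 264} = \frac{107 + y}{264 + y}$)
$j + \left(\frac{z{\left(G \right)}}{-198405} + \frac{68752}{162548}\right) = -253736 + \left(\frac{\frac{1}{264 + 205} \left(107 + 205\right)}{-198405} + \frac{68752}{162548}\right) = -253736 + \left(\frac{1}{469} \cdot 312 \left(- \frac{1}{198405}\right) + 68752 \cdot \frac{1}{162548}\right) = -253736 + \left(\frac{1}{469} \cdot 312 \left(- \frac{1}{198405}\right) + \frac{17188}{40637}\right) = -253736 + \left(\frac{312}{469} \left(- \frac{1}{198405}\right) + \frac{17188}{40637}\right) = -253736 + \left(- \frac{104}{31017315} + \frac{17188}{40637}\right) = -253736 + \frac{533121383972}{1260450629655} = - \frac{319821167844757108}{1260450629655}$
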